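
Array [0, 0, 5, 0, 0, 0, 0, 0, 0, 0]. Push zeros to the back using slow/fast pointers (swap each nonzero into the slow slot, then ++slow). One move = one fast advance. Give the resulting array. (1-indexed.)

[5, 0, 0, 0, 0, 0, 0, 0, 0, 0]

slow=1 fast=1: a[fast]=0, fast++
slow=1 fast=2: a[fast]=0, fast++
slow=1 fast=3: a[fast]=5≠0 swap→a[1]=5, slow++,fast++
slow=2 fast=4: a[fast]=0, fast++
slow=2 fast=5: a[fast]=0, fast++
slow=2 fast=6: a[fast]=0, fast++
slow=2 fast=7: a[fast]=0, fast++
slow=2 fast=8: a[fast]=0, fast++
slow=2 fast=9: a[fast]=0, fast++
slow=2 fast=10: a[fast]=0, fast++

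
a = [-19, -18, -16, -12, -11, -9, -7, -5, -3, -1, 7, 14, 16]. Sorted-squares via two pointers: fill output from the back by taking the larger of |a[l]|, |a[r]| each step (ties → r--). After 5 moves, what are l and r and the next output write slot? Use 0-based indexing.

l=3, r=10, next write slot=7

l=0 r=12: |-19|>|16| out[12]=361, l++
l=1 r=12: |-18|>|16| out[11]=324, l++
l=2 r=12: |-16|<=|16| out[10]=256, r--
l=2 r=11: |-16|>|14| out[9]=256, l++
l=3 r=11: |-12|<=|14| out[8]=196, r--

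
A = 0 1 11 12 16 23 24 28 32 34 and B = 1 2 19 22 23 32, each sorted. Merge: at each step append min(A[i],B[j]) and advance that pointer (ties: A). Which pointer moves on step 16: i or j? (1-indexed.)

i

[i=1,j=1] A[i]=0<=B[j]=1 take 0 → i++
[i=2,j=1] A[i]=1<=B[j]=1 take 1 → i++
[i=3,j=1] A[i]=11>B[j]=1 take 1 → j++
[i=3,j=2] A[i]=11>B[j]=2 take 2 → j++
[i=3,j=3] A[i]=11<=B[j]=19 take 11 → i++
[i=4,j=3] A[i]=12<=B[j]=19 take 12 → i++
[i=5,j=3] A[i]=16<=B[j]=19 take 16 → i++
[i=6,j=3] A[i]=23>B[j]=19 take 19 → j++
[i=6,j=4] A[i]=23>B[j]=22 take 22 → j++
[i=6,j=5] A[i]=23<=B[j]=23 take 23 → i++
[i=7,j=5] A[i]=24>B[j]=23 take 23 → j++
[i=7,j=6] A[i]=24<=B[j]=32 take 24 → i++
[i=8,j=6] A[i]=28<=B[j]=32 take 28 → i++
[i=9,j=6] A[i]=32<=B[j]=32 take 32 → i++
[i=10,j=6] A[i]=34>B[j]=32 take 32 → j++
[i=10,j=7] B done, take A[i]=34 → i++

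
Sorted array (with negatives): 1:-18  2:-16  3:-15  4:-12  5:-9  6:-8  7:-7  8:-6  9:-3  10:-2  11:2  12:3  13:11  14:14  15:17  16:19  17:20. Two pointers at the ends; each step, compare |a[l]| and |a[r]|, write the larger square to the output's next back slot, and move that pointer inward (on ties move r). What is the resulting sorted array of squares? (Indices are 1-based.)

[1,17] |-18|<=|20| out[17]=400 → r--
[1,16] |-18|<=|19| out[16]=361 → r--
[1,15] |-18|>|17| out[15]=324 → l++
[2,15] |-16|<=|17| out[14]=289 → r--
[2,14] |-16|>|14| out[13]=256 → l++
[3,14] |-15|>|14| out[12]=225 → l++
[4,14] |-12|<=|14| out[11]=196 → r--
[4,13] |-12|>|11| out[10]=144 → l++
[5,13] |-9|<=|11| out[9]=121 → r--
[5,12] |-9|>|3| out[8]=81 → l++
[6,12] |-8|>|3| out[7]=64 → l++
[7,12] |-7|>|3| out[6]=49 → l++
[8,12] |-6|>|3| out[5]=36 → l++
[9,12] |-3|<=|3| out[4]=9 → r--
[9,11] |-3|>|2| out[3]=9 → l++
[10,11] |-2|<=|2| out[2]=4 → r--
[10,10] |-2|<=|-2| out[1]=4 → r--

[4, 4, 9, 9, 36, 49, 64, 81, 121, 144, 196, 225, 256, 289, 324, 361, 400]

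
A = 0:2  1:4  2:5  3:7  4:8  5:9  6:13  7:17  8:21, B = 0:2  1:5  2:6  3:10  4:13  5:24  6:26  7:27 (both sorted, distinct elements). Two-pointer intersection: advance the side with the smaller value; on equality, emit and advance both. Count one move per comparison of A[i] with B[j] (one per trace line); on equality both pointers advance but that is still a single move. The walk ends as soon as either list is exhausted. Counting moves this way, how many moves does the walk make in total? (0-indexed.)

i=0 j=0: 2==2 emit, i++,j++
i=1 j=1: 4<5, i++
i=2 j=1: 5==5 emit, i++,j++
i=3 j=2: 7>6, j++
i=3 j=3: 7<10, i++
i=4 j=3: 8<10, i++
i=5 j=3: 9<10, i++
i=6 j=3: 13>10, j++
i=6 j=4: 13==13 emit, i++,j++
i=7 j=5: 17<24, i++
i=8 j=5: 21<24, i++

11 moves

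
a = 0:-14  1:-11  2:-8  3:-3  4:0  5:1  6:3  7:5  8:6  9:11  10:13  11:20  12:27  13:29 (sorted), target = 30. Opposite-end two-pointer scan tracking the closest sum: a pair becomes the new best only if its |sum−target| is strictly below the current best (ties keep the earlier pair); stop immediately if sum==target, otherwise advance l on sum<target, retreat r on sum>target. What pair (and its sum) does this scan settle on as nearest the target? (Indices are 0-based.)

[0,13] -14+29=15 d=15 * → l++
[1,13] -11+29=18 d=12 * → l++
[2,13] -8+29=21 d=9 * → l++
[3,13] -3+29=26 d=4 * → l++
[4,13] 0+29=29 d=1 * → l++
[5,13] 1+29=30 d=0 * → stop

pair (1, 29) with sum 30 (|Δ|=0)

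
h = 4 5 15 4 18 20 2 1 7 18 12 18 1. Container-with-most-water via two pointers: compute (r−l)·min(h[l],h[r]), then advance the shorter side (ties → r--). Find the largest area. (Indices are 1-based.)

max area = 135

[1,13] min(4,1)*12=12 best=12 * → r--
[1,12] min(4,18)*11=44 best=44 * → l++
[2,12] min(5,18)*10=50 best=50 * → l++
[3,12] min(15,18)*9=135 best=135 * → l++
[4,12] min(4,18)*8=32 best=135 → l++
[5,12] min(18,18)*7=126 best=135 → r--
[5,11] min(18,12)*6=72 best=135 → r--
[5,10] min(18,18)*5=90 best=135 → r--
[5,9] min(18,7)*4=28 best=135 → r--
[5,8] min(18,1)*3=3 best=135 → r--
[5,7] min(18,2)*2=4 best=135 → r--
[5,6] min(18,20)*1=18 best=135 → l++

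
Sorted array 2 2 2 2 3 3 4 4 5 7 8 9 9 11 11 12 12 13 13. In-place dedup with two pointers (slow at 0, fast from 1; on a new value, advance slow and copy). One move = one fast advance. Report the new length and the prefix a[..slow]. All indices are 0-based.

length 10; prefix = [2, 3, 4, 5, 7, 8, 9, 11, 12, 13]

slow=0 fast=1: a[fast]=2=a[slow] dup, fast++
slow=0 fast=2: a[fast]=2=a[slow] dup, fast++
slow=0 fast=3: a[fast]=2=a[slow] dup, fast++
slow=0 fast=4: a[fast]=3≠a[slow]=2 write a[1]=3, slow++,fast++
slow=1 fast=5: a[fast]=3=a[slow] dup, fast++
slow=1 fast=6: a[fast]=4≠a[slow]=3 write a[2]=4, slow++,fast++
slow=2 fast=7: a[fast]=4=a[slow] dup, fast++
slow=2 fast=8: a[fast]=5≠a[slow]=4 write a[3]=5, slow++,fast++
slow=3 fast=9: a[fast]=7≠a[slow]=5 write a[4]=7, slow++,fast++
slow=4 fast=10: a[fast]=8≠a[slow]=7 write a[5]=8, slow++,fast++
slow=5 fast=11: a[fast]=9≠a[slow]=8 write a[6]=9, slow++,fast++
slow=6 fast=12: a[fast]=9=a[slow] dup, fast++
slow=6 fast=13: a[fast]=11≠a[slow]=9 write a[7]=11, slow++,fast++
slow=7 fast=14: a[fast]=11=a[slow] dup, fast++
slow=7 fast=15: a[fast]=12≠a[slow]=11 write a[8]=12, slow++,fast++
slow=8 fast=16: a[fast]=12=a[slow] dup, fast++
slow=8 fast=17: a[fast]=13≠a[slow]=12 write a[9]=13, slow++,fast++
slow=9 fast=18: a[fast]=13=a[slow] dup, fast++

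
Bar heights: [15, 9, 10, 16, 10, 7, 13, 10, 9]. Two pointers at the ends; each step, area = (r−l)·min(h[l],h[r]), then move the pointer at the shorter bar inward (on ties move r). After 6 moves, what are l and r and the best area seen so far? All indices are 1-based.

l=2, r=4, best area=78

l=1 r=9: min(15,9)*8=72 best=72 *, r--
l=1 r=8: min(15,10)*7=70 best=72, r--
l=1 r=7: min(15,13)*6=78 best=78 *, r--
l=1 r=6: min(15,7)*5=35 best=78, r--
l=1 r=5: min(15,10)*4=40 best=78, r--
l=1 r=4: min(15,16)*3=45 best=78, l++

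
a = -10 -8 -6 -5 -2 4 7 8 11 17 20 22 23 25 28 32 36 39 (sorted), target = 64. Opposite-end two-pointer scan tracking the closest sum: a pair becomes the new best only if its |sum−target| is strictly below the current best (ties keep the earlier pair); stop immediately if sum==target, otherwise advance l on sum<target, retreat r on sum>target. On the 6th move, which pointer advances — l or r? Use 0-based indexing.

l=0 r=17: -10+39=29 d=35 *, l++
l=1 r=17: -8+39=31 d=33 *, l++
l=2 r=17: -6+39=33 d=31 *, l++
l=3 r=17: -5+39=34 d=30 *, l++
l=4 r=17: -2+39=37 d=27 *, l++
l=5 r=17: 4+39=43 d=21 *, l++

l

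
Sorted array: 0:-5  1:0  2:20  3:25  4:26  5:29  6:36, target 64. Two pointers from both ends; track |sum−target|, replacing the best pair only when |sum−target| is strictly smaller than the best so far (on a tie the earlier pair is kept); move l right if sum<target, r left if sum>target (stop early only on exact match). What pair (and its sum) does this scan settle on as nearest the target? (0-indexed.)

l=0 r=6: -5+36=31 d=33 *, l++
l=1 r=6: 0+36=36 d=28 *, l++
l=2 r=6: 20+36=56 d=8 *, l++
l=3 r=6: 25+36=61 d=3 *, l++
l=4 r=6: 26+36=62 d=2 *, l++
l=5 r=6: 29+36=65 d=1 *, r--

pair (29, 36) with sum 65 (|Δ|=1)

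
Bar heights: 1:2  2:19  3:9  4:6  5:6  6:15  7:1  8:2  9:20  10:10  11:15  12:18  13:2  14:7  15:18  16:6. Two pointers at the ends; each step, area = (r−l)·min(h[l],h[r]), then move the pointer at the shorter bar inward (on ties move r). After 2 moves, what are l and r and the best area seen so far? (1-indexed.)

l=1 r=16: min(2,6)*15=30 best=30 *, l++
l=2 r=16: min(19,6)*14=84 best=84 *, r--

l=2, r=15, best area=84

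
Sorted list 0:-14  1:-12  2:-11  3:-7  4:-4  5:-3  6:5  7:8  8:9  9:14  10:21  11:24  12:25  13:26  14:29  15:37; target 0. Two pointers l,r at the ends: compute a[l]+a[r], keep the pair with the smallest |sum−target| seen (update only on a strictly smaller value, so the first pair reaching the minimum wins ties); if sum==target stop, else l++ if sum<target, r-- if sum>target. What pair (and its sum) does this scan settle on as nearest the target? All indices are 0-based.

l=0 r=15: -14+37=23 d=23 *, r--
l=0 r=14: -14+29=15 d=15 *, r--
l=0 r=13: -14+26=12 d=12 *, r--
l=0 r=12: -14+25=11 d=11 *, r--
l=0 r=11: -14+24=10 d=10 *, r--
l=0 r=10: -14+21=7 d=7 *, r--
l=0 r=9: -14+14=0 d=0 *, stop

pair (-14, 14) with sum 0 (|Δ|=0)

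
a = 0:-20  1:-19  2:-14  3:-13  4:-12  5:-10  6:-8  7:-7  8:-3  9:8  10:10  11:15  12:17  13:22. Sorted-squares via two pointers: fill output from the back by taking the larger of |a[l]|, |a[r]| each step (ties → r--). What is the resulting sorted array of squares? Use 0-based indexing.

l=0 r=13: |-20|<=|22| out[13]=484, r--
l=0 r=12: |-20|>|17| out[12]=400, l++
l=1 r=12: |-19|>|17| out[11]=361, l++
l=2 r=12: |-14|<=|17| out[10]=289, r--
l=2 r=11: |-14|<=|15| out[9]=225, r--
l=2 r=10: |-14|>|10| out[8]=196, l++
l=3 r=10: |-13|>|10| out[7]=169, l++
l=4 r=10: |-12|>|10| out[6]=144, l++
l=5 r=10: |-10|<=|10| out[5]=100, r--
l=5 r=9: |-10|>|8| out[4]=100, l++
l=6 r=9: |-8|<=|8| out[3]=64, r--
l=6 r=8: |-8|>|-3| out[2]=64, l++
l=7 r=8: |-7|>|-3| out[1]=49, l++
l=8 r=8: |-3|<=|-3| out[0]=9, r--

[9, 49, 64, 64, 100, 100, 144, 169, 196, 225, 289, 361, 400, 484]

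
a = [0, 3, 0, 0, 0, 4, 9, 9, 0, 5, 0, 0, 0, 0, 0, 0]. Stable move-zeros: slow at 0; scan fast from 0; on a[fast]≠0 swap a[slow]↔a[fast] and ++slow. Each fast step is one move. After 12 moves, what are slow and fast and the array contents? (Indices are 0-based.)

slow=5, fast=12, a=[3, 4, 9, 9, 5, 0, 0, 0, 0, 0, 0, 0, 0, 0, 0, 0]

(s=0,f=0) a[fast]=0 → fast++
(s=0,f=1) a[fast]=3≠0 swap→a[0]=3 → slow++,fast++
(s=1,f=2) a[fast]=0 → fast++
(s=1,f=3) a[fast]=0 → fast++
(s=1,f=4) a[fast]=0 → fast++
(s=1,f=5) a[fast]=4≠0 swap→a[1]=4 → slow++,fast++
(s=2,f=6) a[fast]=9≠0 swap→a[2]=9 → slow++,fast++
(s=3,f=7) a[fast]=9≠0 swap→a[3]=9 → slow++,fast++
(s=4,f=8) a[fast]=0 → fast++
(s=4,f=9) a[fast]=5≠0 swap→a[4]=5 → slow++,fast++
(s=5,f=10) a[fast]=0 → fast++
(s=5,f=11) a[fast]=0 → fast++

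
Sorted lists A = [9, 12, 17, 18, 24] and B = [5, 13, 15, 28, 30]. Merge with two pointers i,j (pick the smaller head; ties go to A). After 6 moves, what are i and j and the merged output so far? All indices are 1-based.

i=1 j=1: A[i]=9>B[j]=5 take 5, j++
i=1 j=2: A[i]=9<=B[j]=13 take 9, i++
i=2 j=2: A[i]=12<=B[j]=13 take 12, i++
i=3 j=2: A[i]=17>B[j]=13 take 13, j++
i=3 j=3: A[i]=17>B[j]=15 take 15, j++
i=3 j=4: A[i]=17<=B[j]=28 take 17, i++

i=4, j=4, merged so far=[5, 9, 12, 13, 15, 17]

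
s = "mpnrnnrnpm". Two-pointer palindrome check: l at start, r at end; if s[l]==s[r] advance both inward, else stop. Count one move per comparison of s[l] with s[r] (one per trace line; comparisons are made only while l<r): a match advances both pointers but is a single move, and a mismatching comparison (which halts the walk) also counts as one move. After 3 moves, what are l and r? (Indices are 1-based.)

l=4, r=7

[1,10] 'm'=='m' → l++,r--
[2,9] 'p'=='p' → l++,r--
[3,8] 'n'=='n' → l++,r--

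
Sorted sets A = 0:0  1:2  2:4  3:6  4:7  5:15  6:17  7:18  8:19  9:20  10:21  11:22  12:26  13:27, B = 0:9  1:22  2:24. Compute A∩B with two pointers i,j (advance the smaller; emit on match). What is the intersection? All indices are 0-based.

i=0 j=0: 0<9, i++
i=1 j=0: 2<9, i++
i=2 j=0: 4<9, i++
i=3 j=0: 6<9, i++
i=4 j=0: 7<9, i++
i=5 j=0: 15>9, j++
i=5 j=1: 15<22, i++
i=6 j=1: 17<22, i++
i=7 j=1: 18<22, i++
i=8 j=1: 19<22, i++
i=9 j=1: 20<22, i++
i=10 j=1: 21<22, i++
i=11 j=1: 22==22 emit, i++,j++
i=12 j=2: 26>24, j++

intersection = [22]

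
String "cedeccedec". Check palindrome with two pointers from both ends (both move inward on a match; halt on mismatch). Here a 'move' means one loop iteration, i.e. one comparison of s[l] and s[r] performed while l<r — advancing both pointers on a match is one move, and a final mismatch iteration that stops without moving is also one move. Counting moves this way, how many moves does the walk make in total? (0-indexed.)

5 moves

[0,9] 'c'=='c' → l++,r--
[1,8] 'e'=='e' → l++,r--
[2,7] 'd'=='d' → l++,r--
[3,6] 'e'=='e' → l++,r--
[4,5] 'c'=='c' → l++,r--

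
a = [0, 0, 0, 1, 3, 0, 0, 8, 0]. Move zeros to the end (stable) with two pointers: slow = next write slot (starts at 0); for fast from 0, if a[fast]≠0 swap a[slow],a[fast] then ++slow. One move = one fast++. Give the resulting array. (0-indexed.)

(s=0,f=0) a[fast]=0 → fast++
(s=0,f=1) a[fast]=0 → fast++
(s=0,f=2) a[fast]=0 → fast++
(s=0,f=3) a[fast]=1≠0 swap→a[0]=1 → slow++,fast++
(s=1,f=4) a[fast]=3≠0 swap→a[1]=3 → slow++,fast++
(s=2,f=5) a[fast]=0 → fast++
(s=2,f=6) a[fast]=0 → fast++
(s=2,f=7) a[fast]=8≠0 swap→a[2]=8 → slow++,fast++
(s=3,f=8) a[fast]=0 → fast++

[1, 3, 8, 0, 0, 0, 0, 0, 0]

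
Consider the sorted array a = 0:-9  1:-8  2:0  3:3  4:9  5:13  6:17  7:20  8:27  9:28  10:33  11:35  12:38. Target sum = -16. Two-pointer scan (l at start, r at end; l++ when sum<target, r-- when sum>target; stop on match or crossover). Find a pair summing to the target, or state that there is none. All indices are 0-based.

[0,12] -9+38=29 >-16 → r--
[0,11] -9+35=26 >-16 → r--
[0,10] -9+33=24 >-16 → r--
[0,9] -9+28=19 >-16 → r--
[0,8] -9+27=18 >-16 → r--
[0,7] -9+20=11 >-16 → r--
[0,6] -9+17=8 >-16 → r--
[0,5] -9+13=4 >-16 → r--
[0,4] -9+9=0 >-16 → r--
[0,3] -9+3=-6 >-16 → r--
[0,2] -9+0=-9 >-16 → r--
[0,1] -9+-8=-17 <-16 → l++

no pair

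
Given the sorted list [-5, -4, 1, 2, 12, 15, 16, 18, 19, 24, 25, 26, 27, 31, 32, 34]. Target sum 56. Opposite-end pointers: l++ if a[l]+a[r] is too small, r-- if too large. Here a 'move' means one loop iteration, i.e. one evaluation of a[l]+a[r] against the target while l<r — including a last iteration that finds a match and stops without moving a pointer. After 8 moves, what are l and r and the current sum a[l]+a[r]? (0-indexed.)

l=8, r=15, sum=53

[0,15] -5+34=29 <56 → l++
[1,15] -4+34=30 <56 → l++
[2,15] 1+34=35 <56 → l++
[3,15] 2+34=36 <56 → l++
[4,15] 12+34=46 <56 → l++
[5,15] 15+34=49 <56 → l++
[6,15] 16+34=50 <56 → l++
[7,15] 18+34=52 <56 → l++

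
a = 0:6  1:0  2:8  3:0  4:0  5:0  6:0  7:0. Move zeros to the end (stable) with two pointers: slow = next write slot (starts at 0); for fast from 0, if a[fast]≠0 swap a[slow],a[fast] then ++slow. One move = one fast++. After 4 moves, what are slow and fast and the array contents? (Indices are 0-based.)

(s=0,f=0) a[fast]=6≠0 swap→a[0]=6 → slow++,fast++
(s=1,f=1) a[fast]=0 → fast++
(s=1,f=2) a[fast]=8≠0 swap→a[1]=8 → slow++,fast++
(s=2,f=3) a[fast]=0 → fast++

slow=2, fast=4, a=[6, 8, 0, 0, 0, 0, 0, 0]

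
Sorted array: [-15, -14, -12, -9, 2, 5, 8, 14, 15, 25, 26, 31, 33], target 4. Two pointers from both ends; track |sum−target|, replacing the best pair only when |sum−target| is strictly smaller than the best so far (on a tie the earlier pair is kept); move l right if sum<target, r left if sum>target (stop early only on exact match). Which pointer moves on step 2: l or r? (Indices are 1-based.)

r

l=1 r=13: -15+33=18 d=14 *, r--
l=1 r=12: -15+31=16 d=12 *, r--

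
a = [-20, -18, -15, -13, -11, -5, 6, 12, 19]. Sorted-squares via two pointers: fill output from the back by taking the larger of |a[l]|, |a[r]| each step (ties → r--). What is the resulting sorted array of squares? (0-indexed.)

[0,8] |-20|>|19| out[8]=400 → l++
[1,8] |-18|<=|19| out[7]=361 → r--
[1,7] |-18|>|12| out[6]=324 → l++
[2,7] |-15|>|12| out[5]=225 → l++
[3,7] |-13|>|12| out[4]=169 → l++
[4,7] |-11|<=|12| out[3]=144 → r--
[4,6] |-11|>|6| out[2]=121 → l++
[5,6] |-5|<=|6| out[1]=36 → r--
[5,5] |-5|<=|-5| out[0]=25 → r--

[25, 36, 121, 144, 169, 225, 324, 361, 400]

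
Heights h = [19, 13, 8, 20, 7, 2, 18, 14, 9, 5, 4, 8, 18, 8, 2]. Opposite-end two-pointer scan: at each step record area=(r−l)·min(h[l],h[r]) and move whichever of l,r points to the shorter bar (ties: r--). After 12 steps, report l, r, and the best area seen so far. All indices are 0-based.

[0,14] min(19,2)*14=28 best=28 * → r--
[0,13] min(19,8)*13=104 best=104 * → r--
[0,12] min(19,18)*12=216 best=216 * → r--
[0,11] min(19,8)*11=88 best=216 → r--
[0,10] min(19,4)*10=40 best=216 → r--
[0,9] min(19,5)*9=45 best=216 → r--
[0,8] min(19,9)*8=72 best=216 → r--
[0,7] min(19,14)*7=98 best=216 → r--
[0,6] min(19,18)*6=108 best=216 → r--
[0,5] min(19,2)*5=10 best=216 → r--
[0,4] min(19,7)*4=28 best=216 → r--
[0,3] min(19,20)*3=57 best=216 → l++

l=1, r=3, best area=216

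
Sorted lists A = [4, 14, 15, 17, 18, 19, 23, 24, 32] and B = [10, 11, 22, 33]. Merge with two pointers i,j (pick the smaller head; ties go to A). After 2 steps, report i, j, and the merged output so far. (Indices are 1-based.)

i=1 j=1: A[i]=4<=B[j]=10 take 4, i++
i=2 j=1: A[i]=14>B[j]=10 take 10, j++

i=2, j=2, merged so far=[4, 10]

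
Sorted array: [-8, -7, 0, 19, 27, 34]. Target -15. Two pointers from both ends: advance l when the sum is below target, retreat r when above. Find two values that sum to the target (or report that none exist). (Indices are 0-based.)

(-8, -7)

l=0 r=5: -8+34=26 >-15, r--
l=0 r=4: -8+27=19 >-15, r--
l=0 r=3: -8+19=11 >-15, r--
l=0 r=2: -8+0=-8 >-15, r--
l=0 r=1: -8+-7=-15, found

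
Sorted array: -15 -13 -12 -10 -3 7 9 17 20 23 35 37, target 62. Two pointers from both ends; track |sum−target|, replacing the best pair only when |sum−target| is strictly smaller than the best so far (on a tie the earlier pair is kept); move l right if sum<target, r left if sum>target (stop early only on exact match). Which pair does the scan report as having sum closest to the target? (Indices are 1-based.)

pair (23, 37) with sum 60 (|Δ|=2)

l=1 r=12: -15+37=22 d=40 *, l++
l=2 r=12: -13+37=24 d=38 *, l++
l=3 r=12: -12+37=25 d=37 *, l++
l=4 r=12: -10+37=27 d=35 *, l++
l=5 r=12: -3+37=34 d=28 *, l++
l=6 r=12: 7+37=44 d=18 *, l++
l=7 r=12: 9+37=46 d=16 *, l++
l=8 r=12: 17+37=54 d=8 *, l++
l=9 r=12: 20+37=57 d=5 *, l++
l=10 r=12: 23+37=60 d=2 *, l++
l=11 r=12: 35+37=72 d=10, r--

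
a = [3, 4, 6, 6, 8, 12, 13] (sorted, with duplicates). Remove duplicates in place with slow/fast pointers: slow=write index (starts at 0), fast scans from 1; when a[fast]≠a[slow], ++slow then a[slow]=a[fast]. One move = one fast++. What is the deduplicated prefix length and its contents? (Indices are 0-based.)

(s=0,f=1) a[fast]=4≠a[slow]=3 write a[1]=4 → slow++,fast++
(s=1,f=2) a[fast]=6≠a[slow]=4 write a[2]=6 → slow++,fast++
(s=2,f=3) a[fast]=6=a[slow] dup → fast++
(s=2,f=4) a[fast]=8≠a[slow]=6 write a[3]=8 → slow++,fast++
(s=3,f=5) a[fast]=12≠a[slow]=8 write a[4]=12 → slow++,fast++
(s=4,f=6) a[fast]=13≠a[slow]=12 write a[5]=13 → slow++,fast++

length 6; prefix = [3, 4, 6, 8, 12, 13]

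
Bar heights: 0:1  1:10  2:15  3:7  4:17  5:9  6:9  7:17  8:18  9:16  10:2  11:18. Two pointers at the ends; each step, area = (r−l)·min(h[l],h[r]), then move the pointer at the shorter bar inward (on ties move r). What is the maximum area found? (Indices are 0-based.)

max area = 135

l=0 r=11: min(1,18)*11=11 best=11 *, l++
l=1 r=11: min(10,18)*10=100 best=100 *, l++
l=2 r=11: min(15,18)*9=135 best=135 *, l++
l=3 r=11: min(7,18)*8=56 best=135, l++
l=4 r=11: min(17,18)*7=119 best=135, l++
l=5 r=11: min(9,18)*6=54 best=135, l++
l=6 r=11: min(9,18)*5=45 best=135, l++
l=7 r=11: min(17,18)*4=68 best=135, l++
l=8 r=11: min(18,18)*3=54 best=135, r--
l=8 r=10: min(18,2)*2=4 best=135, r--
l=8 r=9: min(18,16)*1=16 best=135, r--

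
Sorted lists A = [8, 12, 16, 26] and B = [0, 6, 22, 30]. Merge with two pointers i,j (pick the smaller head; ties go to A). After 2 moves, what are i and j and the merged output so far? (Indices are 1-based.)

i=1 j=1: A[i]=8>B[j]=0 take 0, j++
i=1 j=2: A[i]=8>B[j]=6 take 6, j++

i=1, j=3, merged so far=[0, 6]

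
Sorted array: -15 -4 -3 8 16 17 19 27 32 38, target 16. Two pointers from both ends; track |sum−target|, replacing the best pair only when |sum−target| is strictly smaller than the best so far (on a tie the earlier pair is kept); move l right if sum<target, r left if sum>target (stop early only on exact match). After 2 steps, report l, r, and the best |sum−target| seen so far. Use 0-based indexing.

l=0, r=7, best |Δ|=1

l=0 r=9: -15+38=23 d=7 *, r--
l=0 r=8: -15+32=17 d=1 *, r--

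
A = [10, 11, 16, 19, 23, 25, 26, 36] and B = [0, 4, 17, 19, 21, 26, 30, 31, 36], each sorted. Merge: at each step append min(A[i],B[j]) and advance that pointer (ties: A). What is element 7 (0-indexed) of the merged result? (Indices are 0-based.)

i=0 j=0: A[i]=10>B[j]=0 take 0, j++
i=0 j=1: A[i]=10>B[j]=4 take 4, j++
i=0 j=2: A[i]=10<=B[j]=17 take 10, i++
i=1 j=2: A[i]=11<=B[j]=17 take 11, i++
i=2 j=2: A[i]=16<=B[j]=17 take 16, i++
i=3 j=2: A[i]=19>B[j]=17 take 17, j++
i=3 j=3: A[i]=19<=B[j]=19 take 19, i++
i=4 j=3: A[i]=23>B[j]=19 take 19, j++
i=4 j=4: A[i]=23>B[j]=21 take 21, j++
i=4 j=5: A[i]=23<=B[j]=26 take 23, i++
i=5 j=5: A[i]=25<=B[j]=26 take 25, i++
i=6 j=5: A[i]=26<=B[j]=26 take 26, i++
i=7 j=5: A[i]=36>B[j]=26 take 26, j++
i=7 j=6: A[i]=36>B[j]=30 take 30, j++
i=7 j=7: A[i]=36>B[j]=31 take 31, j++
i=7 j=8: A[i]=36<=B[j]=36 take 36, i++
i=8 j=8: A done, take B[j]=36, j++

merged[7] = 19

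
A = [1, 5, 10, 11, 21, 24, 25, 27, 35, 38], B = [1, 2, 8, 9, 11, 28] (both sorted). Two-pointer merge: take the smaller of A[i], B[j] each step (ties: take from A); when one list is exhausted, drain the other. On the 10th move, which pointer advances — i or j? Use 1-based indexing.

[i=1,j=1] A[i]=1<=B[j]=1 take 1 → i++
[i=2,j=1] A[i]=5>B[j]=1 take 1 → j++
[i=2,j=2] A[i]=5>B[j]=2 take 2 → j++
[i=2,j=3] A[i]=5<=B[j]=8 take 5 → i++
[i=3,j=3] A[i]=10>B[j]=8 take 8 → j++
[i=3,j=4] A[i]=10>B[j]=9 take 9 → j++
[i=3,j=5] A[i]=10<=B[j]=11 take 10 → i++
[i=4,j=5] A[i]=11<=B[j]=11 take 11 → i++
[i=5,j=5] A[i]=21>B[j]=11 take 11 → j++
[i=5,j=6] A[i]=21<=B[j]=28 take 21 → i++

i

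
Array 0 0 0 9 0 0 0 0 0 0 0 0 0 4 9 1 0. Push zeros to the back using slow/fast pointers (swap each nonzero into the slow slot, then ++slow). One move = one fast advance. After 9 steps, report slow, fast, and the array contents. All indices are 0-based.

slow=1, fast=9, a=[9, 0, 0, 0, 0, 0, 0, 0, 0, 0, 0, 0, 0, 4, 9, 1, 0]

(s=0,f=0) a[fast]=0 → fast++
(s=0,f=1) a[fast]=0 → fast++
(s=0,f=2) a[fast]=0 → fast++
(s=0,f=3) a[fast]=9≠0 swap→a[0]=9 → slow++,fast++
(s=1,f=4) a[fast]=0 → fast++
(s=1,f=5) a[fast]=0 → fast++
(s=1,f=6) a[fast]=0 → fast++
(s=1,f=7) a[fast]=0 → fast++
(s=1,f=8) a[fast]=0 → fast++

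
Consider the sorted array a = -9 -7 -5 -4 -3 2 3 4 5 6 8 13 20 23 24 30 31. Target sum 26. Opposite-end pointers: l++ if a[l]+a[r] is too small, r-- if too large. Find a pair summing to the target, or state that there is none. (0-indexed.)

(-5, 31)

l=0 r=16: -9+31=22 <26, l++
l=1 r=16: -7+31=24 <26, l++
l=2 r=16: -5+31=26, found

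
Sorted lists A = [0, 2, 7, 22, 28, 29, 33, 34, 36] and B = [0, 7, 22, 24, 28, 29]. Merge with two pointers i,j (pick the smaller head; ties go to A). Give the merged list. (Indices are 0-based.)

[0, 0, 2, 7, 7, 22, 22, 24, 28, 28, 29, 29, 33, 34, 36]

i=0 j=0: A[i]=0<=B[j]=0 take 0, i++
i=1 j=0: A[i]=2>B[j]=0 take 0, j++
i=1 j=1: A[i]=2<=B[j]=7 take 2, i++
i=2 j=1: A[i]=7<=B[j]=7 take 7, i++
i=3 j=1: A[i]=22>B[j]=7 take 7, j++
i=3 j=2: A[i]=22<=B[j]=22 take 22, i++
i=4 j=2: A[i]=28>B[j]=22 take 22, j++
i=4 j=3: A[i]=28>B[j]=24 take 24, j++
i=4 j=4: A[i]=28<=B[j]=28 take 28, i++
i=5 j=4: A[i]=29>B[j]=28 take 28, j++
i=5 j=5: A[i]=29<=B[j]=29 take 29, i++
i=6 j=5: A[i]=33>B[j]=29 take 29, j++
i=6 j=6: B done, take A[i]=33, i++
i=7 j=6: B done, take A[i]=34, i++
i=8 j=6: B done, take A[i]=36, i++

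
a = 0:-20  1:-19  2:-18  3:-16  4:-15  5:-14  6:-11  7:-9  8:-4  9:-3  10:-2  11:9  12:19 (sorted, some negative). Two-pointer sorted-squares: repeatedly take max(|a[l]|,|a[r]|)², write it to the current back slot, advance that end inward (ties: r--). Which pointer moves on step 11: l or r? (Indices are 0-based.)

[0,12] |-20|>|19| out[12]=400 → l++
[1,12] |-19|<=|19| out[11]=361 → r--
[1,11] |-19|>|9| out[10]=361 → l++
[2,11] |-18|>|9| out[9]=324 → l++
[3,11] |-16|>|9| out[8]=256 → l++
[4,11] |-15|>|9| out[7]=225 → l++
[5,11] |-14|>|9| out[6]=196 → l++
[6,11] |-11|>|9| out[5]=121 → l++
[7,11] |-9|<=|9| out[4]=81 → r--
[7,10] |-9|>|-2| out[3]=81 → l++
[8,10] |-4|>|-2| out[2]=16 → l++

l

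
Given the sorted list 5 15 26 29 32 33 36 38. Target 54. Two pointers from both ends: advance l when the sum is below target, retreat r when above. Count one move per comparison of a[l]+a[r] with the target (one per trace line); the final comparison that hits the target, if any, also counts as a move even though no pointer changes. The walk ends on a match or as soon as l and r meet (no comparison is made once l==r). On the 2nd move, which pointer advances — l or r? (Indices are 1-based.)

l=1 r=8: 5+38=43 <54, l++
l=2 r=8: 15+38=53 <54, l++

l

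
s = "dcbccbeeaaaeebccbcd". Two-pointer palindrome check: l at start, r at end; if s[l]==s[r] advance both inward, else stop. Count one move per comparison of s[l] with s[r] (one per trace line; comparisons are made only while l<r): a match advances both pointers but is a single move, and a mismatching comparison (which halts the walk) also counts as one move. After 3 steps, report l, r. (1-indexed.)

l=4, r=16

l=1 r=19: 'd'=='d', l++,r--
l=2 r=18: 'c'=='c', l++,r--
l=3 r=17: 'b'=='b', l++,r--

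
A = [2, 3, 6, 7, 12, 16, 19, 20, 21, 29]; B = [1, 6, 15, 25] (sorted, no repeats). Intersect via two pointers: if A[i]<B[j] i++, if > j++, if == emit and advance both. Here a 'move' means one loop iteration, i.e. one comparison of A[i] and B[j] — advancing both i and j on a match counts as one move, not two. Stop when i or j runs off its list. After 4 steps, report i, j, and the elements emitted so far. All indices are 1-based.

[i=1,j=1] 2>1 → j++
[i=1,j=2] 2<6 → i++
[i=2,j=2] 3<6 → i++
[i=3,j=2] 6==6 emit → i++,j++

i=4, j=3, emitted=[6]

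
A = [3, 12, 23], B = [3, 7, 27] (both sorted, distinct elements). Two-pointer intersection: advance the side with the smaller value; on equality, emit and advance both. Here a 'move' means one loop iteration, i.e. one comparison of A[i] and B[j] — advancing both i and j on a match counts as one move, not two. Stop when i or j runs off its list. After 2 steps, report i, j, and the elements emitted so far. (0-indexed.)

i=1, j=2, emitted=[3]

i=0 j=0: 3==3 emit, i++,j++
i=1 j=1: 12>7, j++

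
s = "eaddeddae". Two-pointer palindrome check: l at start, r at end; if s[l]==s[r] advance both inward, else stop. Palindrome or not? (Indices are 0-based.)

[0,8] 'e'=='e' → l++,r--
[1,7] 'a'=='a' → l++,r--
[2,6] 'd'=='d' → l++,r--
[3,5] 'd'=='d' → l++,r--

palindrome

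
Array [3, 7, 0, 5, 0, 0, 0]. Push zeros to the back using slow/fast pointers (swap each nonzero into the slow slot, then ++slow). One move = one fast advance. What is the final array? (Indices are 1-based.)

[3, 7, 5, 0, 0, 0, 0]

(s=1,f=1) a[fast]=3≠0 swap→a[1]=3 → slow++,fast++
(s=2,f=2) a[fast]=7≠0 swap→a[2]=7 → slow++,fast++
(s=3,f=3) a[fast]=0 → fast++
(s=3,f=4) a[fast]=5≠0 swap→a[3]=5 → slow++,fast++
(s=4,f=5) a[fast]=0 → fast++
(s=4,f=6) a[fast]=0 → fast++
(s=4,f=7) a[fast]=0 → fast++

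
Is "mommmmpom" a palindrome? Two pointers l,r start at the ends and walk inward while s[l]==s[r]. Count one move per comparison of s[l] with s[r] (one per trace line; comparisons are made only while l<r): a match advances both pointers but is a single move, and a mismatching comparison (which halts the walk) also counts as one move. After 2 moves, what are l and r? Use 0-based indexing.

l=0 r=8: 'm'=='m', l++,r--
l=1 r=7: 'o'=='o', l++,r--

l=2, r=6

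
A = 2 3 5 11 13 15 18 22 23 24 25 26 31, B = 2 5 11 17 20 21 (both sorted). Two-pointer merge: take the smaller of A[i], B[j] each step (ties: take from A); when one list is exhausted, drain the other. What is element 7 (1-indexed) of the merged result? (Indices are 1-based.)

[i=1,j=1] A[i]=2<=B[j]=2 take 2 → i++
[i=2,j=1] A[i]=3>B[j]=2 take 2 → j++
[i=2,j=2] A[i]=3<=B[j]=5 take 3 → i++
[i=3,j=2] A[i]=5<=B[j]=5 take 5 → i++
[i=4,j=2] A[i]=11>B[j]=5 take 5 → j++
[i=4,j=3] A[i]=11<=B[j]=11 take 11 → i++
[i=5,j=3] A[i]=13>B[j]=11 take 11 → j++
[i=5,j=4] A[i]=13<=B[j]=17 take 13 → i++
[i=6,j=4] A[i]=15<=B[j]=17 take 15 → i++
[i=7,j=4] A[i]=18>B[j]=17 take 17 → j++
[i=7,j=5] A[i]=18<=B[j]=20 take 18 → i++
[i=8,j=5] A[i]=22>B[j]=20 take 20 → j++
[i=8,j=6] A[i]=22>B[j]=21 take 21 → j++
[i=8,j=7] B done, take A[i]=22 → i++
[i=9,j=7] B done, take A[i]=23 → i++
[i=10,j=7] B done, take A[i]=24 → i++
[i=11,j=7] B done, take A[i]=25 → i++
[i=12,j=7] B done, take A[i]=26 → i++
[i=13,j=7] B done, take A[i]=31 → i++

merged[7] = 11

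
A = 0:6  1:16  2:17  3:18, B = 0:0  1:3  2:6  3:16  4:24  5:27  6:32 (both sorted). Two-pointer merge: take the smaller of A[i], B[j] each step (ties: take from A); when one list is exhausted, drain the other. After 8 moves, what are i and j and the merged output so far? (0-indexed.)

i=4, j=4, merged so far=[0, 3, 6, 6, 16, 16, 17, 18]

i=0 j=0: A[i]=6>B[j]=0 take 0, j++
i=0 j=1: A[i]=6>B[j]=3 take 3, j++
i=0 j=2: A[i]=6<=B[j]=6 take 6, i++
i=1 j=2: A[i]=16>B[j]=6 take 6, j++
i=1 j=3: A[i]=16<=B[j]=16 take 16, i++
i=2 j=3: A[i]=17>B[j]=16 take 16, j++
i=2 j=4: A[i]=17<=B[j]=24 take 17, i++
i=3 j=4: A[i]=18<=B[j]=24 take 18, i++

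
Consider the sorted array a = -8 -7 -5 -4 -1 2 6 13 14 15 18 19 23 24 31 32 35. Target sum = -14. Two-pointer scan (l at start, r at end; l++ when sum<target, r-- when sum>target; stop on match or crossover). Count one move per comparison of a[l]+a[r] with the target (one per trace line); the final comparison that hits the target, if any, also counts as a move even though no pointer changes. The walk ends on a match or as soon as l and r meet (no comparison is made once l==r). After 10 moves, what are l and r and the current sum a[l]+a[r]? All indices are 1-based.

l=1, r=7, sum=-2

[1,17] -8+35=27 >-14 → r--
[1,16] -8+32=24 >-14 → r--
[1,15] -8+31=23 >-14 → r--
[1,14] -8+24=16 >-14 → r--
[1,13] -8+23=15 >-14 → r--
[1,12] -8+19=11 >-14 → r--
[1,11] -8+18=10 >-14 → r--
[1,10] -8+15=7 >-14 → r--
[1,9] -8+14=6 >-14 → r--
[1,8] -8+13=5 >-14 → r--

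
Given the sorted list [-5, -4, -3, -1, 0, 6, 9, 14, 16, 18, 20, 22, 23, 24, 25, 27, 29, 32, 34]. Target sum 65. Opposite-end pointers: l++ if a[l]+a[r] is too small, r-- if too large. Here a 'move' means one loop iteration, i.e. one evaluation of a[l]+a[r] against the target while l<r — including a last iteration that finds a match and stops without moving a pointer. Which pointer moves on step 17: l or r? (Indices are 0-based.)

l=0 r=18: -5+34=29 <65, l++
l=1 r=18: -4+34=30 <65, l++
l=2 r=18: -3+34=31 <65, l++
l=3 r=18: -1+34=33 <65, l++
l=4 r=18: 0+34=34 <65, l++
l=5 r=18: 6+34=40 <65, l++
l=6 r=18: 9+34=43 <65, l++
l=7 r=18: 14+34=48 <65, l++
l=8 r=18: 16+34=50 <65, l++
l=9 r=18: 18+34=52 <65, l++
l=10 r=18: 20+34=54 <65, l++
l=11 r=18: 22+34=56 <65, l++
l=12 r=18: 23+34=57 <65, l++
l=13 r=18: 24+34=58 <65, l++
l=14 r=18: 25+34=59 <65, l++
l=15 r=18: 27+34=61 <65, l++
l=16 r=18: 29+34=63 <65, l++

l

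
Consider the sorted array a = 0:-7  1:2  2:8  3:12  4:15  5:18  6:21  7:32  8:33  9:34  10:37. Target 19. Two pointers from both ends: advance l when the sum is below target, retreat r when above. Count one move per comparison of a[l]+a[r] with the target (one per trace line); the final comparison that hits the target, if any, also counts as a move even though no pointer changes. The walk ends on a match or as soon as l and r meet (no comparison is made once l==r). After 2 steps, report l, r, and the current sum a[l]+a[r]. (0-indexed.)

l=0, r=8, sum=26

l=0 r=10: -7+37=30 >19, r--
l=0 r=9: -7+34=27 >19, r--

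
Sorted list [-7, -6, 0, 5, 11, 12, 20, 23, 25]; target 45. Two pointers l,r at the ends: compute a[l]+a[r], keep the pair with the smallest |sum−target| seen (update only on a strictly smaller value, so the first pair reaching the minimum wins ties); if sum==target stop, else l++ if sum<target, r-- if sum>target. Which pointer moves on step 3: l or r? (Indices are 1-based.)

l=1 r=9: -7+25=18 d=27 *, l++
l=2 r=9: -6+25=19 d=26 *, l++
l=3 r=9: 0+25=25 d=20 *, l++

l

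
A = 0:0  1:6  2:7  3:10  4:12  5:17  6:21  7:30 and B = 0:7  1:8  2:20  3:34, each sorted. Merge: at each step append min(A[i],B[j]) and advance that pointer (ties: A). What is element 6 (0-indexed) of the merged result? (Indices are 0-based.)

[i=0,j=0] A[i]=0<=B[j]=7 take 0 → i++
[i=1,j=0] A[i]=6<=B[j]=7 take 6 → i++
[i=2,j=0] A[i]=7<=B[j]=7 take 7 → i++
[i=3,j=0] A[i]=10>B[j]=7 take 7 → j++
[i=3,j=1] A[i]=10>B[j]=8 take 8 → j++
[i=3,j=2] A[i]=10<=B[j]=20 take 10 → i++
[i=4,j=2] A[i]=12<=B[j]=20 take 12 → i++
[i=5,j=2] A[i]=17<=B[j]=20 take 17 → i++
[i=6,j=2] A[i]=21>B[j]=20 take 20 → j++
[i=6,j=3] A[i]=21<=B[j]=34 take 21 → i++
[i=7,j=3] A[i]=30<=B[j]=34 take 30 → i++
[i=8,j=3] A done, take B[j]=34 → j++

merged[6] = 12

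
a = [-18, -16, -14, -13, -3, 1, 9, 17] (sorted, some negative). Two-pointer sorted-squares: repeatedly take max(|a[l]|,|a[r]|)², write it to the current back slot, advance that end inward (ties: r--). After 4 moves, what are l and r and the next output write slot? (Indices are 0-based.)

l=3, r=6, next write slot=3

[0,7] |-18|>|17| out[7]=324 → l++
[1,7] |-16|<=|17| out[6]=289 → r--
[1,6] |-16|>|9| out[5]=256 → l++
[2,6] |-14|>|9| out[4]=196 → l++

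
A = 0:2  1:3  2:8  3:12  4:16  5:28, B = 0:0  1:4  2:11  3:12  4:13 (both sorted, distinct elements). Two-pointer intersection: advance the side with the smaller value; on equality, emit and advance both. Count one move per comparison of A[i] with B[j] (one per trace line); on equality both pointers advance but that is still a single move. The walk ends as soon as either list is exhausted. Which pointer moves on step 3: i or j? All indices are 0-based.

i=0 j=0: 2>0, j++
i=0 j=1: 2<4, i++
i=1 j=1: 3<4, i++

i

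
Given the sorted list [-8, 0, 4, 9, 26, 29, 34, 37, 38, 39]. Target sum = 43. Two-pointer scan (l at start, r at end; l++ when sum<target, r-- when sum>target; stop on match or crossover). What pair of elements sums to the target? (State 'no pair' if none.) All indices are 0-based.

[0,9] -8+39=31 <43 → l++
[1,9] 0+39=39 <43 → l++
[2,9] 4+39=43 → found

(4, 39)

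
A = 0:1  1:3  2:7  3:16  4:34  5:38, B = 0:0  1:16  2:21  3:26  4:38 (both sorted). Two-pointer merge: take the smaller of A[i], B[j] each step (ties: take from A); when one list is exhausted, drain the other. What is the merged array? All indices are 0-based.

i=0 j=0: A[i]=1>B[j]=0 take 0, j++
i=0 j=1: A[i]=1<=B[j]=16 take 1, i++
i=1 j=1: A[i]=3<=B[j]=16 take 3, i++
i=2 j=1: A[i]=7<=B[j]=16 take 7, i++
i=3 j=1: A[i]=16<=B[j]=16 take 16, i++
i=4 j=1: A[i]=34>B[j]=16 take 16, j++
i=4 j=2: A[i]=34>B[j]=21 take 21, j++
i=4 j=3: A[i]=34>B[j]=26 take 26, j++
i=4 j=4: A[i]=34<=B[j]=38 take 34, i++
i=5 j=4: A[i]=38<=B[j]=38 take 38, i++
i=6 j=4: A done, take B[j]=38, j++

[0, 1, 3, 7, 16, 16, 21, 26, 34, 38, 38]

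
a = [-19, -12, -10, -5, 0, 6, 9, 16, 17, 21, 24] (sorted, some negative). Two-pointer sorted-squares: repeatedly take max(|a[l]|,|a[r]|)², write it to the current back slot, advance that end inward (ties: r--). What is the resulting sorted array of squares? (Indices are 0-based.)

[0,10] |-19|<=|24| out[10]=576 → r--
[0,9] |-19|<=|21| out[9]=441 → r--
[0,8] |-19|>|17| out[8]=361 → l++
[1,8] |-12|<=|17| out[7]=289 → r--
[1,7] |-12|<=|16| out[6]=256 → r--
[1,6] |-12|>|9| out[5]=144 → l++
[2,6] |-10|>|9| out[4]=100 → l++
[3,6] |-5|<=|9| out[3]=81 → r--
[3,5] |-5|<=|6| out[2]=36 → r--
[3,4] |-5|>|0| out[1]=25 → l++
[4,4] |0|<=|0| out[0]=0 → r--

[0, 25, 36, 81, 100, 144, 256, 289, 361, 441, 576]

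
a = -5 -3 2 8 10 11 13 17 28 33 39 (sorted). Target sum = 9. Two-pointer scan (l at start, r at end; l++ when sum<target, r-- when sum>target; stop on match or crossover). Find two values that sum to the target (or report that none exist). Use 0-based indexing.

l=0 r=10: -5+39=34 >9, r--
l=0 r=9: -5+33=28 >9, r--
l=0 r=8: -5+28=23 >9, r--
l=0 r=7: -5+17=12 >9, r--
l=0 r=6: -5+13=8 <9, l++
l=1 r=6: -3+13=10 >9, r--
l=1 r=5: -3+11=8 <9, l++
l=2 r=5: 2+11=13 >9, r--
l=2 r=4: 2+10=12 >9, r--
l=2 r=3: 2+8=10 >9, r--

no pair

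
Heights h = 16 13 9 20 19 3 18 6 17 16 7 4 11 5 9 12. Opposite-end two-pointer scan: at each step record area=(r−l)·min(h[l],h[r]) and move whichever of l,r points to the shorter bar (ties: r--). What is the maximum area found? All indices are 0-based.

max area = 180

l=0 r=15: min(16,12)*15=180 best=180 *, r--
l=0 r=14: min(16,9)*14=126 best=180, r--
l=0 r=13: min(16,5)*13=65 best=180, r--
l=0 r=12: min(16,11)*12=132 best=180, r--
l=0 r=11: min(16,4)*11=44 best=180, r--
l=0 r=10: min(16,7)*10=70 best=180, r--
l=0 r=9: min(16,16)*9=144 best=180, r--
l=0 r=8: min(16,17)*8=128 best=180, l++
l=1 r=8: min(13,17)*7=91 best=180, l++
l=2 r=8: min(9,17)*6=54 best=180, l++
l=3 r=8: min(20,17)*5=85 best=180, r--
l=3 r=7: min(20,6)*4=24 best=180, r--
l=3 r=6: min(20,18)*3=54 best=180, r--
l=3 r=5: min(20,3)*2=6 best=180, r--
l=3 r=4: min(20,19)*1=19 best=180, r--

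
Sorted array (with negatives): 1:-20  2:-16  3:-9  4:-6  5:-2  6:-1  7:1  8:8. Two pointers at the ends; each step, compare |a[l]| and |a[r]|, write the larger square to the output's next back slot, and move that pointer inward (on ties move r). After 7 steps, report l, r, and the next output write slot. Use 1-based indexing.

l=6, r=6, next write slot=1

l=1 r=8: |-20|>|8| out[8]=400, l++
l=2 r=8: |-16|>|8| out[7]=256, l++
l=3 r=8: |-9|>|8| out[6]=81, l++
l=4 r=8: |-6|<=|8| out[5]=64, r--
l=4 r=7: |-6|>|1| out[4]=36, l++
l=5 r=7: |-2|>|1| out[3]=4, l++
l=6 r=7: |-1|<=|1| out[2]=1, r--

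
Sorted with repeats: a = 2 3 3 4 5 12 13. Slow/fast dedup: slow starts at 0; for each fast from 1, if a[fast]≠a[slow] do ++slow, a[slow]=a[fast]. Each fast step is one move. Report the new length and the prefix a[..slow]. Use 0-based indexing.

(s=0,f=1) a[fast]=3≠a[slow]=2 write a[1]=3 → slow++,fast++
(s=1,f=2) a[fast]=3=a[slow] dup → fast++
(s=1,f=3) a[fast]=4≠a[slow]=3 write a[2]=4 → slow++,fast++
(s=2,f=4) a[fast]=5≠a[slow]=4 write a[3]=5 → slow++,fast++
(s=3,f=5) a[fast]=12≠a[slow]=5 write a[4]=12 → slow++,fast++
(s=4,f=6) a[fast]=13≠a[slow]=12 write a[5]=13 → slow++,fast++

length 6; prefix = [2, 3, 4, 5, 12, 13]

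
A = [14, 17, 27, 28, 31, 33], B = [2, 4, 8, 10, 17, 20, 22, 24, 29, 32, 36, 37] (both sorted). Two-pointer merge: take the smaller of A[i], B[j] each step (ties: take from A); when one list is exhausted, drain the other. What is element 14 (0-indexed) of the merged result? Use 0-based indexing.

merged[14] = 32

[i=0,j=0] A[i]=14>B[j]=2 take 2 → j++
[i=0,j=1] A[i]=14>B[j]=4 take 4 → j++
[i=0,j=2] A[i]=14>B[j]=8 take 8 → j++
[i=0,j=3] A[i]=14>B[j]=10 take 10 → j++
[i=0,j=4] A[i]=14<=B[j]=17 take 14 → i++
[i=1,j=4] A[i]=17<=B[j]=17 take 17 → i++
[i=2,j=4] A[i]=27>B[j]=17 take 17 → j++
[i=2,j=5] A[i]=27>B[j]=20 take 20 → j++
[i=2,j=6] A[i]=27>B[j]=22 take 22 → j++
[i=2,j=7] A[i]=27>B[j]=24 take 24 → j++
[i=2,j=8] A[i]=27<=B[j]=29 take 27 → i++
[i=3,j=8] A[i]=28<=B[j]=29 take 28 → i++
[i=4,j=8] A[i]=31>B[j]=29 take 29 → j++
[i=4,j=9] A[i]=31<=B[j]=32 take 31 → i++
[i=5,j=9] A[i]=33>B[j]=32 take 32 → j++
[i=5,j=10] A[i]=33<=B[j]=36 take 33 → i++
[i=6,j=10] A done, take B[j]=36 → j++
[i=6,j=11] A done, take B[j]=37 → j++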